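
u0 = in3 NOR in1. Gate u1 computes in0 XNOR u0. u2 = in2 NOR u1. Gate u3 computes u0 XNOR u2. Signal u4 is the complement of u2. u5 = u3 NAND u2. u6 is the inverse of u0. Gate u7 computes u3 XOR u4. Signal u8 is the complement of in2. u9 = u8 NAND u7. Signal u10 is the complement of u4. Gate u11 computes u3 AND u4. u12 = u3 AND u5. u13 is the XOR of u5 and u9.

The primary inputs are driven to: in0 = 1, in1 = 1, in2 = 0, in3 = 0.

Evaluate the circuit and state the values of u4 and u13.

u4 = 0  u13 = 0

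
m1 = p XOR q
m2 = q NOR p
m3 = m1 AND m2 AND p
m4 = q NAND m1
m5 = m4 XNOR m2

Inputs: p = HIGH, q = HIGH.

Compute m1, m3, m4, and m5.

m1 = p XOR q = HIGH XOR HIGH = LOW
m2 = q NOR p = HIGH NOR HIGH = LOW
m3 = m1 AND m2 AND p = LOW AND LOW AND HIGH = LOW
m4 = q NAND m1 = HIGH NAND LOW = HIGH
m5 = m4 XNOR m2 = HIGH XNOR LOW = LOW

m1 = LOW, m3 = LOW, m4 = HIGH, m5 = LOW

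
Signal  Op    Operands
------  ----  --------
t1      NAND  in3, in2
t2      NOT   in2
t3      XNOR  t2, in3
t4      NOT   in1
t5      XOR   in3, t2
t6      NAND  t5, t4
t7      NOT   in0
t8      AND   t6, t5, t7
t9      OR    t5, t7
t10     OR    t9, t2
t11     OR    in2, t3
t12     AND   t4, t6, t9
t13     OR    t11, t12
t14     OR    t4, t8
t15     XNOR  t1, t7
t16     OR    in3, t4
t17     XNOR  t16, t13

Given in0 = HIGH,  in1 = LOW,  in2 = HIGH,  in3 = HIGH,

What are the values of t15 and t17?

t1 = in3 NAND in2 = HIGH NAND HIGH = LOW
t2 = NOT in2 = NOT HIGH = LOW
t3 = t2 XNOR in3 = LOW XNOR HIGH = LOW
t4 = NOT in1 = NOT LOW = HIGH
t5 = in3 XOR t2 = HIGH XOR LOW = HIGH
t6 = t5 NAND t4 = HIGH NAND HIGH = LOW
t7 = NOT in0 = NOT HIGH = LOW
t9 = t5 OR t7 = HIGH OR LOW = HIGH
t11 = in2 OR t3 = HIGH OR LOW = HIGH
t12 = t4 AND t6 AND t9 = HIGH AND LOW AND HIGH = LOW
t13 = t11 OR t12 = HIGH OR LOW = HIGH
t15 = t1 XNOR t7 = LOW XNOR LOW = HIGH
t16 = in3 OR t4 = HIGH OR HIGH = HIGH
t17 = t16 XNOR t13 = HIGH XNOR HIGH = HIGH

t15 = HIGH  t17 = HIGH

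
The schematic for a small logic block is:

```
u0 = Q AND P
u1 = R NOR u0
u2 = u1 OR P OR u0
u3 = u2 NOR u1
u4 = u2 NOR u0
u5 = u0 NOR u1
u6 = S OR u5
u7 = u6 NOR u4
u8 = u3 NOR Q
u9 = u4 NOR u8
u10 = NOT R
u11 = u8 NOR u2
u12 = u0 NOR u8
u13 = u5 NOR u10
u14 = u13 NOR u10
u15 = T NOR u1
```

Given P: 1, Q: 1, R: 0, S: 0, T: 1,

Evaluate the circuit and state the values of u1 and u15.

u1 = 0, u15 = 0

u0 = Q AND P = 1 AND 1 = 1
u1 = R NOR u0 = 0 NOR 1 = 0
u15 = T NOR u1 = 1 NOR 0 = 0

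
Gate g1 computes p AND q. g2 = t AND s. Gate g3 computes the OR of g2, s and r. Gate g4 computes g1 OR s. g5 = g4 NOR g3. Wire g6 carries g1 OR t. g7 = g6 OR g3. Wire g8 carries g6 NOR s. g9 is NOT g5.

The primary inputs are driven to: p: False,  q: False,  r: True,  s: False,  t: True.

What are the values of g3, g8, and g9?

g1 = p AND q = False AND False = False
g2 = t AND s = True AND False = False
g3 = g2 OR s OR r = False OR False OR True = True
g4 = g1 OR s = False OR False = False
g5 = g4 NOR g3 = False NOR True = False
g6 = g1 OR t = False OR True = True
g8 = g6 NOR s = True NOR False = False
g9 = NOT g5 = NOT False = True

g3 = True  g8 = False  g9 = True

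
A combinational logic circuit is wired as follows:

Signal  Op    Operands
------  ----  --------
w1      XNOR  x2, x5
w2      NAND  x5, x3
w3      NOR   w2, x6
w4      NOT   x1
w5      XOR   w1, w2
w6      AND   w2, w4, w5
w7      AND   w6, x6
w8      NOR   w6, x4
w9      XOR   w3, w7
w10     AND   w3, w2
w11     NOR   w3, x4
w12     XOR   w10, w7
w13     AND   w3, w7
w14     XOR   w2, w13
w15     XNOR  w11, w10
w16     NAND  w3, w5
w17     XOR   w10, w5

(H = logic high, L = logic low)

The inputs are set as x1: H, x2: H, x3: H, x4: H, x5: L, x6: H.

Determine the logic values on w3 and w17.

w3 = L, w17 = H

w1 = x2 XNOR x5 = H XNOR L = L
w2 = x5 NAND x3 = L NAND H = H
w3 = w2 NOR x6 = H NOR H = L
w5 = w1 XOR w2 = L XOR H = H
w10 = w3 AND w2 = L AND H = L
w17 = w10 XOR w5 = L XOR H = H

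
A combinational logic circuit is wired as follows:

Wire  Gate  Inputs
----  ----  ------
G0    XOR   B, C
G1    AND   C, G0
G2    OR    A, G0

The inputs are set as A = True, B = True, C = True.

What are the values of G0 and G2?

G0 = B XOR C = True XOR True = False
G2 = A OR G0 = True OR False = True

G0 = False, G2 = True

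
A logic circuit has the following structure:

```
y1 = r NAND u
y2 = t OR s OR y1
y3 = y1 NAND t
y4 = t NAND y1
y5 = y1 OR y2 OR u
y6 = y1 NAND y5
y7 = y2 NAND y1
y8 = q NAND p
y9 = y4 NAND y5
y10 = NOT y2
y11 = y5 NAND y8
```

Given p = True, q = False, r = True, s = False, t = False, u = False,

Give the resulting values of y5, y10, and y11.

y5 = True, y10 = False, y11 = False

y1 = r NAND u = True NAND False = True
y2 = t OR s OR y1 = False OR False OR True = True
y5 = y1 OR y2 OR u = True OR True OR False = True
y8 = q NAND p = False NAND True = True
y10 = NOT y2 = NOT True = False
y11 = y5 NAND y8 = True NAND True = False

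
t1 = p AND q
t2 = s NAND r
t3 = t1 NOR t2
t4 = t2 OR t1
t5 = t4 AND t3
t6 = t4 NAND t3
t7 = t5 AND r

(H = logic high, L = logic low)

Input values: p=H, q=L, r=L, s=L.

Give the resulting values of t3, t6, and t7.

t3 = L, t6 = H, t7 = L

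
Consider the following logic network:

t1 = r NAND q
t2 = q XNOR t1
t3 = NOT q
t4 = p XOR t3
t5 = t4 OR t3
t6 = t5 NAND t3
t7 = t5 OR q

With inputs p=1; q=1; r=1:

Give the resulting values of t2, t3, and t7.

t1 = r NAND q = 1 NAND 1 = 0
t2 = q XNOR t1 = 1 XNOR 0 = 0
t3 = NOT q = NOT 1 = 0
t4 = p XOR t3 = 1 XOR 0 = 1
t5 = t4 OR t3 = 1 OR 0 = 1
t7 = t5 OR q = 1 OR 1 = 1

t2 = 0; t3 = 0; t7 = 1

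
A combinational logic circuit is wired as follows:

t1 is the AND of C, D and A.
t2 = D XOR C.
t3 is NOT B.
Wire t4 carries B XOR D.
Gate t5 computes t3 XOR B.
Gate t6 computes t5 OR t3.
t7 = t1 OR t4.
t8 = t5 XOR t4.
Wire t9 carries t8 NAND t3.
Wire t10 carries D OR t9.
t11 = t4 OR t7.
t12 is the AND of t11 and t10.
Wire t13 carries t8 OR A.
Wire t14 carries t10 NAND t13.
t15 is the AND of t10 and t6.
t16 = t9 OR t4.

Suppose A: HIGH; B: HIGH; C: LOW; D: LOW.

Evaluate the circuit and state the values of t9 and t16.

t3 = NOT B = NOT HIGH = LOW
t4 = B XOR D = HIGH XOR LOW = HIGH
t5 = t3 XOR B = LOW XOR HIGH = HIGH
t8 = t5 XOR t4 = HIGH XOR HIGH = LOW
t9 = t8 NAND t3 = LOW NAND LOW = HIGH
t16 = t9 OR t4 = HIGH OR HIGH = HIGH

t9 = HIGH; t16 = HIGH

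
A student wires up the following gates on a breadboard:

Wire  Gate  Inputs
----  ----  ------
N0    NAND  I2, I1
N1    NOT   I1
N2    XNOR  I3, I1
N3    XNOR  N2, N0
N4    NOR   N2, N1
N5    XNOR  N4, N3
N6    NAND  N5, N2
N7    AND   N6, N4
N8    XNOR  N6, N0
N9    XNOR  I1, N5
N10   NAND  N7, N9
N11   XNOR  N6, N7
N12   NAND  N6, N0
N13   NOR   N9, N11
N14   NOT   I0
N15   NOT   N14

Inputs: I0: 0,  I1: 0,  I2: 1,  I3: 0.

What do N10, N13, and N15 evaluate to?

N10 = 1, N13 = 0, N15 = 0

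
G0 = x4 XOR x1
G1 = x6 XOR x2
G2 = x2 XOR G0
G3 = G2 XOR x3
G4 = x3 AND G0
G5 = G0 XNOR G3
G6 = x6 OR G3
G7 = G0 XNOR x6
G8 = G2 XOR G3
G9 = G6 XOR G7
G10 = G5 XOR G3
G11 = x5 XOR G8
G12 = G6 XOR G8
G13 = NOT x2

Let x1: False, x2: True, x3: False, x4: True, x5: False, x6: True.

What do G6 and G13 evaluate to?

G0 = x4 XOR x1 = True XOR False = True
G2 = x2 XOR G0 = True XOR True = False
G3 = G2 XOR x3 = False XOR False = False
G6 = x6 OR G3 = True OR False = True
G13 = NOT x2 = NOT True = False

G6 = True, G13 = False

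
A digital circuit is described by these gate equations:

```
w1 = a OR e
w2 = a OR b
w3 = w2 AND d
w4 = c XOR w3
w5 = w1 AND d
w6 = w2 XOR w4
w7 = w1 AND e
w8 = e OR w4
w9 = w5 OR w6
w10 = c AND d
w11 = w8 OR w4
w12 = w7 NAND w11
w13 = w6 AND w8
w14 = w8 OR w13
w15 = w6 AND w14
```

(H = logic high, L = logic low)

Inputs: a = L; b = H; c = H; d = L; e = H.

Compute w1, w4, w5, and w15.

w1 = a OR e = L OR H = H
w2 = a OR b = L OR H = H
w3 = w2 AND d = H AND L = L
w4 = c XOR w3 = H XOR L = H
w5 = w1 AND d = H AND L = L
w6 = w2 XOR w4 = H XOR H = L
w8 = e OR w4 = H OR H = H
w13 = w6 AND w8 = L AND H = L
w14 = w8 OR w13 = H OR L = H
w15 = w6 AND w14 = L AND H = L

w1 = H, w4 = H, w5 = L, w15 = L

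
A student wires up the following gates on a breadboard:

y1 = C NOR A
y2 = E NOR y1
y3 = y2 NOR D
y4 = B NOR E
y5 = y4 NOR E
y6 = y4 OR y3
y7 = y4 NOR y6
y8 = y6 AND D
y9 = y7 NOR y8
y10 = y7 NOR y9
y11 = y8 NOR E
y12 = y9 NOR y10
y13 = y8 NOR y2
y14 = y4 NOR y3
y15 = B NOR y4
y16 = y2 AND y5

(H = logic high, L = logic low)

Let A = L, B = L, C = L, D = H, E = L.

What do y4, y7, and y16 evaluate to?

y4 = H  y7 = L  y16 = L

y1 = C NOR A = L NOR L = H
y2 = E NOR y1 = L NOR H = L
y3 = y2 NOR D = L NOR H = L
y4 = B NOR E = L NOR L = H
y5 = y4 NOR E = H NOR L = L
y6 = y4 OR y3 = H OR L = H
y7 = y4 NOR y6 = H NOR H = L
y16 = y2 AND y5 = L AND L = L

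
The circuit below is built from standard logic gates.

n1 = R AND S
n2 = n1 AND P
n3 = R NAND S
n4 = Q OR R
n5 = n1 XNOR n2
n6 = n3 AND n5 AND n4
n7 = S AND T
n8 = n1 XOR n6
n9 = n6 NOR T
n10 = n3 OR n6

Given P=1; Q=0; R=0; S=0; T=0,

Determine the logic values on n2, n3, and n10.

n2 = 0, n3 = 1, n10 = 1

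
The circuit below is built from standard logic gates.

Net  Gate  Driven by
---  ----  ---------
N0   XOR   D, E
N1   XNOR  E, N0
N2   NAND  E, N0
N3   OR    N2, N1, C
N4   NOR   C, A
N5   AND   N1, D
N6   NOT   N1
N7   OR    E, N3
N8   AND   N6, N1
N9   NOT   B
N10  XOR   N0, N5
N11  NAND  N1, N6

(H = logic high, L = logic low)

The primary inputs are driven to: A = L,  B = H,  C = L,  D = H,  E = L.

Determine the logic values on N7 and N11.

N7 = H  N11 = H

N0 = D XOR E = H XOR L = H
N1 = E XNOR N0 = L XNOR H = L
N2 = E NAND N0 = L NAND H = H
N3 = N2 OR N1 OR C = H OR L OR L = H
N6 = NOT N1 = NOT L = H
N7 = E OR N3 = L OR H = H
N11 = N1 NAND N6 = L NAND H = H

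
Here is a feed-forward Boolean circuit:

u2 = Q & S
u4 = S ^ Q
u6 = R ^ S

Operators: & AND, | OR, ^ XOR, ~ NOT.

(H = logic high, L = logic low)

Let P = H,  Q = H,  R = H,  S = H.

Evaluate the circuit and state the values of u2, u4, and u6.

u2 = H, u4 = L, u6 = L

u2 = H & H = H
u4 = H ^ H = L
u6 = H ^ H = L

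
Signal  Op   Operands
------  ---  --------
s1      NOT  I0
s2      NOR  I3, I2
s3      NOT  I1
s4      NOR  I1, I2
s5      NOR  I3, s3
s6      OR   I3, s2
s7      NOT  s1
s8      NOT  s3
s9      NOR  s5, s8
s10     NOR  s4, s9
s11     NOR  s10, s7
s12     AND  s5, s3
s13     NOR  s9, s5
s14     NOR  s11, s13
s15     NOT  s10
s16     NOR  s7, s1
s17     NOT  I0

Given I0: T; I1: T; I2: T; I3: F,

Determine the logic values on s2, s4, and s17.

s2 = F; s4 = F; s17 = F

s2 = I3 NOR I2 = F NOR T = F
s4 = I1 NOR I2 = T NOR T = F
s17 = NOT I0 = NOT T = F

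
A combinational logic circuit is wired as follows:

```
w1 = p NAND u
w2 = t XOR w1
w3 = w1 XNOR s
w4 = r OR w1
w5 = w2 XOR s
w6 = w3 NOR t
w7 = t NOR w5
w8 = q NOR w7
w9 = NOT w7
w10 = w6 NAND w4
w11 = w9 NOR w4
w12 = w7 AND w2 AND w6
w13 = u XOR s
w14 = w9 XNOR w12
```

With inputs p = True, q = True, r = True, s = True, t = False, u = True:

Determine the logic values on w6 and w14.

w6 = True; w14 = False

w1 = p NAND u = True NAND True = False
w2 = t XOR w1 = False XOR False = False
w3 = w1 XNOR s = False XNOR True = False
w5 = w2 XOR s = False XOR True = True
w6 = w3 NOR t = False NOR False = True
w7 = t NOR w5 = False NOR True = False
w9 = NOT w7 = NOT False = True
w12 = w7 AND w2 AND w6 = False AND False AND True = False
w14 = w9 XNOR w12 = True XNOR False = False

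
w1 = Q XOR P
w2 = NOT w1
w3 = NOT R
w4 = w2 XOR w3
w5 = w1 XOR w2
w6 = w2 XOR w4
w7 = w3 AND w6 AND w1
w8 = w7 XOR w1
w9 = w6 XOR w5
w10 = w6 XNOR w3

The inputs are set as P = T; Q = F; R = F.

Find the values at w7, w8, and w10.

w7 = T; w8 = F; w10 = T

w1 = Q XOR P = F XOR T = T
w2 = NOT w1 = NOT T = F
w3 = NOT R = NOT F = T
w4 = w2 XOR w3 = F XOR T = T
w6 = w2 XOR w4 = F XOR T = T
w7 = w3 AND w6 AND w1 = T AND T AND T = T
w8 = w7 XOR w1 = T XOR T = F
w10 = w6 XNOR w3 = T XNOR T = T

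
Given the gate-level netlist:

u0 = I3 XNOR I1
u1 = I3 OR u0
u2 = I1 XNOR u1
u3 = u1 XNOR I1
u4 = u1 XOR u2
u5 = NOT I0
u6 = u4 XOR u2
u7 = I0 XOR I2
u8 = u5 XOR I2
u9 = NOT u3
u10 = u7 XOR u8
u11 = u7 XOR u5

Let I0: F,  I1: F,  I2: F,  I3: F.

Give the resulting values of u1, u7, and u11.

u1 = T  u7 = F  u11 = T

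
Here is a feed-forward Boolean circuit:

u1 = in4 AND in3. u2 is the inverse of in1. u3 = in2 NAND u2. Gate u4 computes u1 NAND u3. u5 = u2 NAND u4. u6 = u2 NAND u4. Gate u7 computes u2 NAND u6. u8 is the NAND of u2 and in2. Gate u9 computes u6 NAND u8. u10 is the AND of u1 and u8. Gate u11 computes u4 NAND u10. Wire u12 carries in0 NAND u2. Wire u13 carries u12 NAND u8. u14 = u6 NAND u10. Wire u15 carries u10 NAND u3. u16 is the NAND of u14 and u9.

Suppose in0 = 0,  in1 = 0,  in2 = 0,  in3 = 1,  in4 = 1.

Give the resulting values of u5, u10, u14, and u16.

u5 = 1; u10 = 1; u14 = 0; u16 = 1

u1 = in4 AND in3 = 1 AND 1 = 1
u2 = NOT in1 = NOT 0 = 1
u3 = in2 NAND u2 = 0 NAND 1 = 1
u4 = u1 NAND u3 = 1 NAND 1 = 0
u5 = u2 NAND u4 = 1 NAND 0 = 1
u6 = u2 NAND u4 = 1 NAND 0 = 1
u8 = u2 NAND in2 = 1 NAND 0 = 1
u9 = u6 NAND u8 = 1 NAND 1 = 0
u10 = u1 AND u8 = 1 AND 1 = 1
u14 = u6 NAND u10 = 1 NAND 1 = 0
u16 = u14 NAND u9 = 0 NAND 0 = 1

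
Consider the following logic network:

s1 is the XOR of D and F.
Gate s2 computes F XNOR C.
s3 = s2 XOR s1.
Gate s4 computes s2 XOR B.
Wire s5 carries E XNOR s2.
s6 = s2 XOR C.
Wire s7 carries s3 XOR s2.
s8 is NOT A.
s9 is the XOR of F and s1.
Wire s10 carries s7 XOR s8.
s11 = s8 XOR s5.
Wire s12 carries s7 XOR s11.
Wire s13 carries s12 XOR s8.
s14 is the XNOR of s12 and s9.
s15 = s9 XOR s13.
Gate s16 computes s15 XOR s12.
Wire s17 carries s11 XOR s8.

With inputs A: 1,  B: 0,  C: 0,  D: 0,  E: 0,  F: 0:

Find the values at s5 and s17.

s5 = 0  s17 = 0

s2 = F XNOR C = 0 XNOR 0 = 1
s5 = E XNOR s2 = 0 XNOR 1 = 0
s8 = NOT A = NOT 1 = 0
s11 = s8 XOR s5 = 0 XOR 0 = 0
s17 = s11 XOR s8 = 0 XOR 0 = 0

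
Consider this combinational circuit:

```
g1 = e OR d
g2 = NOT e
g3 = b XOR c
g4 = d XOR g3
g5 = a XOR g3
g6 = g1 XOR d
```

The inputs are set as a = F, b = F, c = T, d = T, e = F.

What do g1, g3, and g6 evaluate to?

g1 = T  g3 = T  g6 = F

g1 = e OR d = F OR T = T
g3 = b XOR c = F XOR T = T
g6 = g1 XOR d = T XOR T = F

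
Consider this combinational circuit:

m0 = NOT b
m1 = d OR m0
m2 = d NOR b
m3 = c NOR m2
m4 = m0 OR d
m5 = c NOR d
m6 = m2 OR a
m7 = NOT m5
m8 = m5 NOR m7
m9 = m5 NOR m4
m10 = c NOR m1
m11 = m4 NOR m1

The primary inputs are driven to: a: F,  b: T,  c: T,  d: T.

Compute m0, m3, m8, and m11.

m0 = NOT b = NOT T = F
m1 = d OR m0 = T OR F = T
m2 = d NOR b = T NOR T = F
m3 = c NOR m2 = T NOR F = F
m4 = m0 OR d = F OR T = T
m5 = c NOR d = T NOR T = F
m7 = NOT m5 = NOT F = T
m8 = m5 NOR m7 = F NOR T = F
m11 = m4 NOR m1 = T NOR T = F

m0 = F, m3 = F, m8 = F, m11 = F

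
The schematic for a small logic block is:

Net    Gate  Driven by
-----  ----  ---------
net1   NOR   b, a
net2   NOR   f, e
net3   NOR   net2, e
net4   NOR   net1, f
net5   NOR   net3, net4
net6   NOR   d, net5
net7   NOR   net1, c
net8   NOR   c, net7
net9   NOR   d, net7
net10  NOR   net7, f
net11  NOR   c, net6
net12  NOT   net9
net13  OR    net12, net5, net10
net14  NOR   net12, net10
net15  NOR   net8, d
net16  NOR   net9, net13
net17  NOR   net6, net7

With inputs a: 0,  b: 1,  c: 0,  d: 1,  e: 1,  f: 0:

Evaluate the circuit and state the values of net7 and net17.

net7 = 1, net17 = 0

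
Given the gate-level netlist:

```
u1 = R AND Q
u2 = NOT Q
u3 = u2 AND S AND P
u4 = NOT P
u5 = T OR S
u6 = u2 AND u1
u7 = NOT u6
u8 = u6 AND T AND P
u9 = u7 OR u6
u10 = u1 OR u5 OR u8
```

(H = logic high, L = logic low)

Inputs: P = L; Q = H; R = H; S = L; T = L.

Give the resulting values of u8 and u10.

u8 = L; u10 = H

u1 = R AND Q = H AND H = H
u2 = NOT Q = NOT H = L
u5 = T OR S = L OR L = L
u6 = u2 AND u1 = L AND H = L
u8 = u6 AND T AND P = L AND L AND L = L
u10 = u1 OR u5 OR u8 = H OR L OR L = H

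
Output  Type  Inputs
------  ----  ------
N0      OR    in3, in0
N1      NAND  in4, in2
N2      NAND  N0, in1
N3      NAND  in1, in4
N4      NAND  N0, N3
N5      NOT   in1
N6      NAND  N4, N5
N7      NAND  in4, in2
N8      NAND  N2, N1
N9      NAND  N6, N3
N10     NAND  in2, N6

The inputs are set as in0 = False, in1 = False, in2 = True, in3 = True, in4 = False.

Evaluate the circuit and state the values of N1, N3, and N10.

N0 = in3 OR in0 = True OR False = True
N1 = in4 NAND in2 = False NAND True = True
N3 = in1 NAND in4 = False NAND False = True
N4 = N0 NAND N3 = True NAND True = False
N5 = NOT in1 = NOT False = True
N6 = N4 NAND N5 = False NAND True = True
N10 = in2 NAND N6 = True NAND True = False

N1 = True  N3 = True  N10 = False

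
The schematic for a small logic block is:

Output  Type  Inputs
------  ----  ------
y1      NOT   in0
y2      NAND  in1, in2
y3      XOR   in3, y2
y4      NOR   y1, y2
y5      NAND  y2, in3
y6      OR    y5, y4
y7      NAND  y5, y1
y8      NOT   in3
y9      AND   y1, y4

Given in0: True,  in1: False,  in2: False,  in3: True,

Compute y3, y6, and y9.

y3 = False, y6 = False, y9 = False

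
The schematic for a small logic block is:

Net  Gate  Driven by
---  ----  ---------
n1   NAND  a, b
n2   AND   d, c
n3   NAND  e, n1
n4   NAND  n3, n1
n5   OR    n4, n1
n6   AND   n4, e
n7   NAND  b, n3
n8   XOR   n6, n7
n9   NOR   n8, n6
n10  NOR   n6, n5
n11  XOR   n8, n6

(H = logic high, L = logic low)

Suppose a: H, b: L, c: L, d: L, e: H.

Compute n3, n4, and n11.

n1 = a NAND b = H NAND L = H
n3 = e NAND n1 = H NAND H = L
n4 = n3 NAND n1 = L NAND H = H
n6 = n4 AND e = H AND H = H
n7 = b NAND n3 = L NAND L = H
n8 = n6 XOR n7 = H XOR H = L
n11 = n8 XOR n6 = L XOR H = H

n3 = L; n4 = H; n11 = H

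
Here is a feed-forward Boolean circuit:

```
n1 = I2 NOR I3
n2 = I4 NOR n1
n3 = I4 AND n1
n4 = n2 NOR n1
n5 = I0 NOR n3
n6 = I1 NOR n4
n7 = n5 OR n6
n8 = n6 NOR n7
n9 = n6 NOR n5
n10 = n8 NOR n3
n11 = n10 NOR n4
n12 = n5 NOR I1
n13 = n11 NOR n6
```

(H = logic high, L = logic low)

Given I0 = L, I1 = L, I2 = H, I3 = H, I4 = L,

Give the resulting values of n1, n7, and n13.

n1 = I2 NOR I3 = H NOR H = L
n2 = I4 NOR n1 = L NOR L = H
n3 = I4 AND n1 = L AND L = L
n4 = n2 NOR n1 = H NOR L = L
n5 = I0 NOR n3 = L NOR L = H
n6 = I1 NOR n4 = L NOR L = H
n7 = n5 OR n6 = H OR H = H
n8 = n6 NOR n7 = H NOR H = L
n10 = n8 NOR n3 = L NOR L = H
n11 = n10 NOR n4 = H NOR L = L
n13 = n11 NOR n6 = L NOR H = L

n1 = L, n7 = H, n13 = L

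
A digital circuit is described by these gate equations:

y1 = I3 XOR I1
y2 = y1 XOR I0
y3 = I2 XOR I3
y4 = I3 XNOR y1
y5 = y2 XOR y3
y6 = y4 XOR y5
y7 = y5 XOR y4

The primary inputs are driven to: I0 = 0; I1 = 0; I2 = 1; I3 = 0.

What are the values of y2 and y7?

y2 = 0, y7 = 0

y1 = I3 XOR I1 = 0 XOR 0 = 0
y2 = y1 XOR I0 = 0 XOR 0 = 0
y3 = I2 XOR I3 = 1 XOR 0 = 1
y4 = I3 XNOR y1 = 0 XNOR 0 = 1
y5 = y2 XOR y3 = 0 XOR 1 = 1
y7 = y5 XOR y4 = 1 XOR 1 = 0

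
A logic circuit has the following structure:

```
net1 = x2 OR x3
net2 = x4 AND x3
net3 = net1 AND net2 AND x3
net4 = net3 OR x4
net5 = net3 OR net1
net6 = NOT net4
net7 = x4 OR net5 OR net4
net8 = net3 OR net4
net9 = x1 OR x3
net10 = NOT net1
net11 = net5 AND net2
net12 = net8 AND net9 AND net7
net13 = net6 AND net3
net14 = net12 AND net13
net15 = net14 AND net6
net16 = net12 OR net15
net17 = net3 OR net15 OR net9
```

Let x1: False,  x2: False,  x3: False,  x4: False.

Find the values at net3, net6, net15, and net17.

net1 = x2 OR x3 = False OR False = False
net2 = x4 AND x3 = False AND False = False
net3 = net1 AND net2 AND x3 = False AND False AND False = False
net4 = net3 OR x4 = False OR False = False
net5 = net3 OR net1 = False OR False = False
net6 = NOT net4 = NOT False = True
net7 = x4 OR net5 OR net4 = False OR False OR False = False
net8 = net3 OR net4 = False OR False = False
net9 = x1 OR x3 = False OR False = False
net12 = net8 AND net9 AND net7 = False AND False AND False = False
net13 = net6 AND net3 = True AND False = False
net14 = net12 AND net13 = False AND False = False
net15 = net14 AND net6 = False AND True = False
net17 = net3 OR net15 OR net9 = False OR False OR False = False

net3 = False; net6 = True; net15 = False; net17 = False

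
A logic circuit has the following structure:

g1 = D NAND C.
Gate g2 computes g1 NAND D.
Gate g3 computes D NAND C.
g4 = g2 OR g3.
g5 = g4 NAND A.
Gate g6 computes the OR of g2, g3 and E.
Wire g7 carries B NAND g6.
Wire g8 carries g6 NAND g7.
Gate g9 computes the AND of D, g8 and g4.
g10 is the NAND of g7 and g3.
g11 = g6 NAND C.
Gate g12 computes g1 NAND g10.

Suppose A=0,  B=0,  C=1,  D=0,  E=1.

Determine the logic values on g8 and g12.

g8 = 0; g12 = 1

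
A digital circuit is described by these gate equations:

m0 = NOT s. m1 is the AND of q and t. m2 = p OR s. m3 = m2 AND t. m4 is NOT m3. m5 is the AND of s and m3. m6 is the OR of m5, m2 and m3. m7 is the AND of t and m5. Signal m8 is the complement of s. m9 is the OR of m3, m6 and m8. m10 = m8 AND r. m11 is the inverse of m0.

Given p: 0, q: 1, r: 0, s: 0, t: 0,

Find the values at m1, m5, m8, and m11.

m1 = 0; m5 = 0; m8 = 1; m11 = 0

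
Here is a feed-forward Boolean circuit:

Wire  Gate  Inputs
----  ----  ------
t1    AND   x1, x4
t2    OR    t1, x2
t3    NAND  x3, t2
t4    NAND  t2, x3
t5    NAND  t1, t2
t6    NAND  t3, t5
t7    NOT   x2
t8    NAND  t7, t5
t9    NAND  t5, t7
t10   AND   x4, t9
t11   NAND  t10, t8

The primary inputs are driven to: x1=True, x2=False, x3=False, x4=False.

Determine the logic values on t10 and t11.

t10 = False  t11 = True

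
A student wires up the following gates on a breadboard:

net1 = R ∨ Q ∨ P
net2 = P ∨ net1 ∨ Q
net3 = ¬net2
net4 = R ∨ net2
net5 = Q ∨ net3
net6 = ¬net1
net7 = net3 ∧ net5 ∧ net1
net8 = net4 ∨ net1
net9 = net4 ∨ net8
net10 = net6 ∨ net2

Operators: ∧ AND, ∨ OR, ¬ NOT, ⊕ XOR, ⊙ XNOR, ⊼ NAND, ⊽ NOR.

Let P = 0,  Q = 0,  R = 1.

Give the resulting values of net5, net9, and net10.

net5 = 0, net9 = 1, net10 = 1

net1 = R OR Q OR P = 1 OR 0 OR 0 = 1
net2 = P OR net1 OR Q = 0 OR 1 OR 0 = 1
net3 = NOT net2 = NOT 1 = 0
net4 = R OR net2 = 1 OR 1 = 1
net5 = Q OR net3 = 0 OR 0 = 0
net6 = NOT net1 = NOT 1 = 0
net8 = net4 OR net1 = 1 OR 1 = 1
net9 = net4 OR net8 = 1 OR 1 = 1
net10 = net6 OR net2 = 0 OR 1 = 1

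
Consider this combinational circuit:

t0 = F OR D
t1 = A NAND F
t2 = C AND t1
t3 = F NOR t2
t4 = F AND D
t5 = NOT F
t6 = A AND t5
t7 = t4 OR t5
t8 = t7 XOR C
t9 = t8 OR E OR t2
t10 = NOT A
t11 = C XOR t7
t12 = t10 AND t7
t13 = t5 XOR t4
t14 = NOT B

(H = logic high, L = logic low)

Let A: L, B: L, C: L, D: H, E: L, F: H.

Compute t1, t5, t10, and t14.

t1 = A NAND F = L NAND H = H
t5 = NOT F = NOT H = L
t10 = NOT A = NOT L = H
t14 = NOT B = NOT L = H

t1 = H, t5 = L, t10 = H, t14 = H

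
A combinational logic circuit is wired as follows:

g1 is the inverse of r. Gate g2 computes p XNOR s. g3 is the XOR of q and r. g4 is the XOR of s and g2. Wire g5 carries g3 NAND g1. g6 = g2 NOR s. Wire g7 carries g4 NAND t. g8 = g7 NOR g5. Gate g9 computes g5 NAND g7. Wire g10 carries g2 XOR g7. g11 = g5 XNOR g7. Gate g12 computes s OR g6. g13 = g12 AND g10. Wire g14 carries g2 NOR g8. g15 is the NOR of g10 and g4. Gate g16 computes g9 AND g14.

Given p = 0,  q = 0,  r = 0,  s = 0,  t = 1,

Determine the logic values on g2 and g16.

g1 = NOT r = NOT 0 = 1
g2 = p XNOR s = 0 XNOR 0 = 1
g3 = q XOR r = 0 XOR 0 = 0
g4 = s XOR g2 = 0 XOR 1 = 1
g5 = g3 NAND g1 = 0 NAND 1 = 1
g7 = g4 NAND t = 1 NAND 1 = 0
g8 = g7 NOR g5 = 0 NOR 1 = 0
g9 = g5 NAND g7 = 1 NAND 0 = 1
g14 = g2 NOR g8 = 1 NOR 0 = 0
g16 = g9 AND g14 = 1 AND 0 = 0

g2 = 1  g16 = 0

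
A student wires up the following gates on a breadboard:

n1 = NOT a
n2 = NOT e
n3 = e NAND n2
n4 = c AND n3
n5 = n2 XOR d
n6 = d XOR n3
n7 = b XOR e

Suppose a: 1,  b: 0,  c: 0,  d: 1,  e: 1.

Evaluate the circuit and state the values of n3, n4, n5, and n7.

n3 = 1; n4 = 0; n5 = 1; n7 = 1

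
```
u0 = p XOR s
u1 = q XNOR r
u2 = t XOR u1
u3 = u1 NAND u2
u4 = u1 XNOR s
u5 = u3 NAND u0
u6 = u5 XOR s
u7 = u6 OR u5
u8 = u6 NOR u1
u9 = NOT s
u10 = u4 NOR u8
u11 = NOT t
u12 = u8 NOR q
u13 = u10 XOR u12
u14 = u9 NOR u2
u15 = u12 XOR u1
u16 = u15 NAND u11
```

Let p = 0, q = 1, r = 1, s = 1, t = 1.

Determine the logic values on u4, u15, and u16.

u4 = 1; u15 = 1; u16 = 1

u0 = p XOR s = 0 XOR 1 = 1
u1 = q XNOR r = 1 XNOR 1 = 1
u2 = t XOR u1 = 1 XOR 1 = 0
u3 = u1 NAND u2 = 1 NAND 0 = 1
u4 = u1 XNOR s = 1 XNOR 1 = 1
u5 = u3 NAND u0 = 1 NAND 1 = 0
u6 = u5 XOR s = 0 XOR 1 = 1
u8 = u6 NOR u1 = 1 NOR 1 = 0
u11 = NOT t = NOT 1 = 0
u12 = u8 NOR q = 0 NOR 1 = 0
u15 = u12 XOR u1 = 0 XOR 1 = 1
u16 = u15 NAND u11 = 1 NAND 0 = 1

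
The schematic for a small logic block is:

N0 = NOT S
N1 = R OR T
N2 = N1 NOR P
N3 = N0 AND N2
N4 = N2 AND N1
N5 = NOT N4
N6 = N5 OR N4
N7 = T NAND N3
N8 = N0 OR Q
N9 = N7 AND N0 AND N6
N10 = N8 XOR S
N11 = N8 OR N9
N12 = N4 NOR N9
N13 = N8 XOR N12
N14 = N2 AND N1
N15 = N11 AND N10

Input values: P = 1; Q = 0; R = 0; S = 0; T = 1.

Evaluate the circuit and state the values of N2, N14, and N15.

N2 = 0, N14 = 0, N15 = 1

N0 = NOT S = NOT 0 = 1
N1 = R OR T = 0 OR 1 = 1
N2 = N1 NOR P = 1 NOR 1 = 0
N3 = N0 AND N2 = 1 AND 0 = 0
N4 = N2 AND N1 = 0 AND 1 = 0
N5 = NOT N4 = NOT 0 = 1
N6 = N5 OR N4 = 1 OR 0 = 1
N7 = T NAND N3 = 1 NAND 0 = 1
N8 = N0 OR Q = 1 OR 0 = 1
N9 = N7 AND N0 AND N6 = 1 AND 1 AND 1 = 1
N10 = N8 XOR S = 1 XOR 0 = 1
N11 = N8 OR N9 = 1 OR 1 = 1
N14 = N2 AND N1 = 0 AND 1 = 0
N15 = N11 AND N10 = 1 AND 1 = 1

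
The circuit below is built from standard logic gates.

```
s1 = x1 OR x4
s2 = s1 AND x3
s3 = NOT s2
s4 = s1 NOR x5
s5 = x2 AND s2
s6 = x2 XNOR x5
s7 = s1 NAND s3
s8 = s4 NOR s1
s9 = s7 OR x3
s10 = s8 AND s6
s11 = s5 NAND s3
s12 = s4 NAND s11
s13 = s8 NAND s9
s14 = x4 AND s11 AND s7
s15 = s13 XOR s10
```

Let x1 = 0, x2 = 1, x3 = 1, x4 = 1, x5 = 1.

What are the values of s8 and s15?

s1 = x1 OR x4 = 0 OR 1 = 1
s2 = s1 AND x3 = 1 AND 1 = 1
s3 = NOT s2 = NOT 1 = 0
s4 = s1 NOR x5 = 1 NOR 1 = 0
s6 = x2 XNOR x5 = 1 XNOR 1 = 1
s7 = s1 NAND s3 = 1 NAND 0 = 1
s8 = s4 NOR s1 = 0 NOR 1 = 0
s9 = s7 OR x3 = 1 OR 1 = 1
s10 = s8 AND s6 = 0 AND 1 = 0
s13 = s8 NAND s9 = 0 NAND 1 = 1
s15 = s13 XOR s10 = 1 XOR 0 = 1

s8 = 0; s15 = 1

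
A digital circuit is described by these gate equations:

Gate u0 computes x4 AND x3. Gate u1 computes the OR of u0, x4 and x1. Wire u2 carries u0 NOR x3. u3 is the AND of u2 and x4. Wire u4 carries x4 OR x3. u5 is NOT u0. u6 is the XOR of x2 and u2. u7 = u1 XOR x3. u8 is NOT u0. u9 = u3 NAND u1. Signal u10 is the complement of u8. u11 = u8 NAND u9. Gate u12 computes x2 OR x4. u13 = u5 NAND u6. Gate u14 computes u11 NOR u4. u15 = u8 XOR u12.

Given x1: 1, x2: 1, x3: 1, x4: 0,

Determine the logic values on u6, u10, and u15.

u6 = 1, u10 = 0, u15 = 0

u0 = x4 AND x3 = 0 AND 1 = 0
u2 = u0 NOR x3 = 0 NOR 1 = 0
u6 = x2 XOR u2 = 1 XOR 0 = 1
u8 = NOT u0 = NOT 0 = 1
u10 = NOT u8 = NOT 1 = 0
u12 = x2 OR x4 = 1 OR 0 = 1
u15 = u8 XOR u12 = 1 XOR 1 = 0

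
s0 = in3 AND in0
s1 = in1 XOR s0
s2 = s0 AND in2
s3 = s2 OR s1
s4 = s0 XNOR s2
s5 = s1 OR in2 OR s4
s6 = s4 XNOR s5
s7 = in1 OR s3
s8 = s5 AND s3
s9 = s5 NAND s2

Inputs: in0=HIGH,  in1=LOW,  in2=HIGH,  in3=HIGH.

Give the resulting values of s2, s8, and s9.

s2 = HIGH, s8 = HIGH, s9 = LOW

s0 = in3 AND in0 = HIGH AND HIGH = HIGH
s1 = in1 XOR s0 = LOW XOR HIGH = HIGH
s2 = s0 AND in2 = HIGH AND HIGH = HIGH
s3 = s2 OR s1 = HIGH OR HIGH = HIGH
s4 = s0 XNOR s2 = HIGH XNOR HIGH = HIGH
s5 = s1 OR in2 OR s4 = HIGH OR HIGH OR HIGH = HIGH
s8 = s5 AND s3 = HIGH AND HIGH = HIGH
s9 = s5 NAND s2 = HIGH NAND HIGH = LOW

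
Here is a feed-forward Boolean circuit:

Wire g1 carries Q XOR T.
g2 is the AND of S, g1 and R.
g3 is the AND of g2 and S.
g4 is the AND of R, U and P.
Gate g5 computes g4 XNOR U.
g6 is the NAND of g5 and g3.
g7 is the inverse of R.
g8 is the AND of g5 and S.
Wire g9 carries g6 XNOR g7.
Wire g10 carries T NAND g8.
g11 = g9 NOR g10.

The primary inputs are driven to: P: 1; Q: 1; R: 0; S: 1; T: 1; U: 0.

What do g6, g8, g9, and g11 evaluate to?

g1 = Q XOR T = 1 XOR 1 = 0
g2 = S AND g1 AND R = 1 AND 0 AND 0 = 0
g3 = g2 AND S = 0 AND 1 = 0
g4 = R AND U AND P = 0 AND 0 AND 1 = 0
g5 = g4 XNOR U = 0 XNOR 0 = 1
g6 = g5 NAND g3 = 1 NAND 0 = 1
g7 = NOT R = NOT 0 = 1
g8 = g5 AND S = 1 AND 1 = 1
g9 = g6 XNOR g7 = 1 XNOR 1 = 1
g10 = T NAND g8 = 1 NAND 1 = 0
g11 = g9 NOR g10 = 1 NOR 0 = 0

g6 = 1; g8 = 1; g9 = 1; g11 = 0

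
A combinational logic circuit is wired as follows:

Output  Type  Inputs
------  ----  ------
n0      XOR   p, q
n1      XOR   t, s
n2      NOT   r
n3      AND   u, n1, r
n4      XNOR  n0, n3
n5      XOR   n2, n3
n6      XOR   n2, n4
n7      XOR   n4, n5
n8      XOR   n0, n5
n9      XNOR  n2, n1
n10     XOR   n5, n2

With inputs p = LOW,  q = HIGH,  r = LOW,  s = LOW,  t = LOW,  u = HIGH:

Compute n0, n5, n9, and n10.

n0 = HIGH, n5 = HIGH, n9 = LOW, n10 = LOW

n0 = p XOR q = LOW XOR HIGH = HIGH
n1 = t XOR s = LOW XOR LOW = LOW
n2 = NOT r = NOT LOW = HIGH
n3 = u AND n1 AND r = HIGH AND LOW AND LOW = LOW
n5 = n2 XOR n3 = HIGH XOR LOW = HIGH
n9 = n2 XNOR n1 = HIGH XNOR LOW = LOW
n10 = n5 XOR n2 = HIGH XOR HIGH = LOW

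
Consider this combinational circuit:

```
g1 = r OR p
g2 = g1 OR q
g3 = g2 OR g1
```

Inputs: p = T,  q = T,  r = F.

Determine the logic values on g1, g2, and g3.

g1 = T, g2 = T, g3 = T

g1 = r OR p = F OR T = T
g2 = g1 OR q = T OR T = T
g3 = g2 OR g1 = T OR T = T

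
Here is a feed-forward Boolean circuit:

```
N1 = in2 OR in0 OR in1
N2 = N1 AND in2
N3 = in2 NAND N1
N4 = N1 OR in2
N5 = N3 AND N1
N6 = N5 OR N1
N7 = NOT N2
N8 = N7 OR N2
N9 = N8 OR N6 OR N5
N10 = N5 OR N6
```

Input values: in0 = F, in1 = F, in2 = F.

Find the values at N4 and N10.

N4 = F  N10 = F

N1 = in2 OR in0 OR in1 = F OR F OR F = F
N3 = in2 NAND N1 = F NAND F = T
N4 = N1 OR in2 = F OR F = F
N5 = N3 AND N1 = T AND F = F
N6 = N5 OR N1 = F OR F = F
N10 = N5 OR N6 = F OR F = F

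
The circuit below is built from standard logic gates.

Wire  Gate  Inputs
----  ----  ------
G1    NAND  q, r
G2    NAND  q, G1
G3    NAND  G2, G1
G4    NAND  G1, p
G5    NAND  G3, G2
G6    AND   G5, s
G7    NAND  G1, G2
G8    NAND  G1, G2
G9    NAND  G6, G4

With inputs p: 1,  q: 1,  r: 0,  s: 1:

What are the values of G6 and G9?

G6 = 1  G9 = 1

G1 = q NAND r = 1 NAND 0 = 1
G2 = q NAND G1 = 1 NAND 1 = 0
G3 = G2 NAND G1 = 0 NAND 1 = 1
G4 = G1 NAND p = 1 NAND 1 = 0
G5 = G3 NAND G2 = 1 NAND 0 = 1
G6 = G5 AND s = 1 AND 1 = 1
G9 = G6 NAND G4 = 1 NAND 0 = 1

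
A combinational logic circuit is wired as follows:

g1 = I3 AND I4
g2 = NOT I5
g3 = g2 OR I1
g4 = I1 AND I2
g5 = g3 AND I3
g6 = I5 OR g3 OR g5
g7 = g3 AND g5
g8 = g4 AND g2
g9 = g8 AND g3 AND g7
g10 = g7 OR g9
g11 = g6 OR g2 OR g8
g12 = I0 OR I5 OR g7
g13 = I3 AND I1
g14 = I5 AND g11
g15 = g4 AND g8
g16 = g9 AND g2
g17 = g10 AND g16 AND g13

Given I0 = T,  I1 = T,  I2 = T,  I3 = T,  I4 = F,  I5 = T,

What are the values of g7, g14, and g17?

g2 = NOT I5 = NOT T = F
g3 = g2 OR I1 = F OR T = T
g4 = I1 AND I2 = T AND T = T
g5 = g3 AND I3 = T AND T = T
g6 = I5 OR g3 OR g5 = T OR T OR T = T
g7 = g3 AND g5 = T AND T = T
g8 = g4 AND g2 = T AND F = F
g9 = g8 AND g3 AND g7 = F AND T AND T = F
g10 = g7 OR g9 = T OR F = T
g11 = g6 OR g2 OR g8 = T OR F OR F = T
g13 = I3 AND I1 = T AND T = T
g14 = I5 AND g11 = T AND T = T
g16 = g9 AND g2 = F AND F = F
g17 = g10 AND g16 AND g13 = T AND F AND T = F

g7 = T; g14 = T; g17 = F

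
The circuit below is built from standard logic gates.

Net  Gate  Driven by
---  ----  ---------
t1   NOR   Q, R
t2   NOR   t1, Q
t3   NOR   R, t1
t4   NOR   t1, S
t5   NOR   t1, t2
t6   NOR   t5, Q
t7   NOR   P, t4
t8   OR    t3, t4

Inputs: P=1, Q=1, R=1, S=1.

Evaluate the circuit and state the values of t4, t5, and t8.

t4 = 0; t5 = 1; t8 = 0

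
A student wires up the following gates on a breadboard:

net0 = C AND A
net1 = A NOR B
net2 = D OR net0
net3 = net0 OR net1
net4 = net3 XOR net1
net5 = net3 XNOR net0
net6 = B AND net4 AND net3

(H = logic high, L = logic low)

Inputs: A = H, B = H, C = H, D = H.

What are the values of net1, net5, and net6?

net1 = L, net5 = H, net6 = H

net0 = C AND A = H AND H = H
net1 = A NOR B = H NOR H = L
net3 = net0 OR net1 = H OR L = H
net4 = net3 XOR net1 = H XOR L = H
net5 = net3 XNOR net0 = H XNOR H = H
net6 = B AND net4 AND net3 = H AND H AND H = H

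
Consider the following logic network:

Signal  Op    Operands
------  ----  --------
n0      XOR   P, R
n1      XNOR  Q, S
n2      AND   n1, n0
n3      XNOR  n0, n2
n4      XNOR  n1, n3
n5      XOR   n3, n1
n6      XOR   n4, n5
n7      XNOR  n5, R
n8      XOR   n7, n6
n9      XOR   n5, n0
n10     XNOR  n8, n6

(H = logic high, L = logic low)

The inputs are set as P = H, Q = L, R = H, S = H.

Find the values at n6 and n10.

n0 = P XOR R = H XOR H = L
n1 = Q XNOR S = L XNOR H = L
n2 = n1 AND n0 = L AND L = L
n3 = n0 XNOR n2 = L XNOR L = H
n4 = n1 XNOR n3 = L XNOR H = L
n5 = n3 XOR n1 = H XOR L = H
n6 = n4 XOR n5 = L XOR H = H
n7 = n5 XNOR R = H XNOR H = H
n8 = n7 XOR n6 = H XOR H = L
n10 = n8 XNOR n6 = L XNOR H = L

n6 = H, n10 = L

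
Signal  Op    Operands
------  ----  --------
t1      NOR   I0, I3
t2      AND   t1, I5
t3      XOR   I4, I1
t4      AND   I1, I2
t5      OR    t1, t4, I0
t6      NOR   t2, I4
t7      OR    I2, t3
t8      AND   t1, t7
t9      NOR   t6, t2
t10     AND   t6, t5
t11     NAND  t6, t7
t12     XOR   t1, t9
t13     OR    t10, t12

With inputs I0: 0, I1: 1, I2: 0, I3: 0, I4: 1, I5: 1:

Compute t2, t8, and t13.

t2 = 1, t8 = 0, t13 = 1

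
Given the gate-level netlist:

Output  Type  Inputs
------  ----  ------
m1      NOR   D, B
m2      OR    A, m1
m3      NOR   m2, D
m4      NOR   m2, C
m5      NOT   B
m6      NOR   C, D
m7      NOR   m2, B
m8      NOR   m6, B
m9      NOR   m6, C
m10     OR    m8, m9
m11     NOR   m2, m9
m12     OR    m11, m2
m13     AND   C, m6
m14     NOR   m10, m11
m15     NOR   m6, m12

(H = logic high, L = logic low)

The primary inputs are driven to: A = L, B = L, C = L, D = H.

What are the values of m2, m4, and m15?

m1 = D NOR B = H NOR L = L
m2 = A OR m1 = L OR L = L
m4 = m2 NOR C = L NOR L = H
m6 = C NOR D = L NOR H = L
m9 = m6 NOR C = L NOR L = H
m11 = m2 NOR m9 = L NOR H = L
m12 = m11 OR m2 = L OR L = L
m15 = m6 NOR m12 = L NOR L = H

m2 = L; m4 = H; m15 = H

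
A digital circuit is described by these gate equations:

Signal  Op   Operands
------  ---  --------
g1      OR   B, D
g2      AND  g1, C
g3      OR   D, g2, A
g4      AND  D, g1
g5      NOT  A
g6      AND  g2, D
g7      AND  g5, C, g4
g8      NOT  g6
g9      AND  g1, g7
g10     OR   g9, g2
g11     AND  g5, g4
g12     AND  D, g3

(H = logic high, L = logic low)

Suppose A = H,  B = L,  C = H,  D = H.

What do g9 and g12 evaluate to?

g9 = L; g12 = H

g1 = B OR D = L OR H = H
g2 = g1 AND C = H AND H = H
g3 = D OR g2 OR A = H OR H OR H = H
g4 = D AND g1 = H AND H = H
g5 = NOT A = NOT H = L
g7 = g5 AND C AND g4 = L AND H AND H = L
g9 = g1 AND g7 = H AND L = L
g12 = D AND g3 = H AND H = H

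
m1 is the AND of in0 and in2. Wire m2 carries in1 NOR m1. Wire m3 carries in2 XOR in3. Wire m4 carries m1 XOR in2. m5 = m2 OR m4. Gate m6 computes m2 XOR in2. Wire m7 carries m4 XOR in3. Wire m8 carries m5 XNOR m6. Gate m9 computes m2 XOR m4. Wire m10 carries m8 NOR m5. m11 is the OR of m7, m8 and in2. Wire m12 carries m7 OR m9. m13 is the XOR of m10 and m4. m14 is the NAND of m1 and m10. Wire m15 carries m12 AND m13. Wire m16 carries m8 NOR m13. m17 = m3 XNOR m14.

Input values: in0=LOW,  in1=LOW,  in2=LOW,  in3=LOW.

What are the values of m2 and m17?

m2 = HIGH; m17 = LOW

m1 = in0 AND in2 = LOW AND LOW = LOW
m2 = in1 NOR m1 = LOW NOR LOW = HIGH
m3 = in2 XOR in3 = LOW XOR LOW = LOW
m4 = m1 XOR in2 = LOW XOR LOW = LOW
m5 = m2 OR m4 = HIGH OR LOW = HIGH
m6 = m2 XOR in2 = HIGH XOR LOW = HIGH
m8 = m5 XNOR m6 = HIGH XNOR HIGH = HIGH
m10 = m8 NOR m5 = HIGH NOR HIGH = LOW
m14 = m1 NAND m10 = LOW NAND LOW = HIGH
m17 = m3 XNOR m14 = LOW XNOR HIGH = LOW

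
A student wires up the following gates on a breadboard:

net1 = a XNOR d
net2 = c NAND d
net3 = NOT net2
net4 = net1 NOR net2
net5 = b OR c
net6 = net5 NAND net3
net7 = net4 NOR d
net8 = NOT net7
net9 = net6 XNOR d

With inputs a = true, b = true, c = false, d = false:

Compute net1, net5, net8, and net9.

net1 = a XNOR d = true XNOR false = false
net2 = c NAND d = false NAND false = true
net3 = NOT net2 = NOT true = false
net4 = net1 NOR net2 = false NOR true = false
net5 = b OR c = true OR false = true
net6 = net5 NAND net3 = true NAND false = true
net7 = net4 NOR d = false NOR false = true
net8 = NOT net7 = NOT true = false
net9 = net6 XNOR d = true XNOR false = false

net1 = false  net5 = true  net8 = false  net9 = false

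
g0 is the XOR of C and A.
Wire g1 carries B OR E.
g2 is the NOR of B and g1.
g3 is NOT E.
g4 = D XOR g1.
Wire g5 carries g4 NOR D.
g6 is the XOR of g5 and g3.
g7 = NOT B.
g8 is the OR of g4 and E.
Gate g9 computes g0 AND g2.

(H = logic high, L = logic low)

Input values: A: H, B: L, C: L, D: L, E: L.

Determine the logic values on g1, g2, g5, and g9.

g0 = C XOR A = L XOR H = H
g1 = B OR E = L OR L = L
g2 = B NOR g1 = L NOR L = H
g4 = D XOR g1 = L XOR L = L
g5 = g4 NOR D = L NOR L = H
g9 = g0 AND g2 = H AND H = H

g1 = L  g2 = H  g5 = H  g9 = H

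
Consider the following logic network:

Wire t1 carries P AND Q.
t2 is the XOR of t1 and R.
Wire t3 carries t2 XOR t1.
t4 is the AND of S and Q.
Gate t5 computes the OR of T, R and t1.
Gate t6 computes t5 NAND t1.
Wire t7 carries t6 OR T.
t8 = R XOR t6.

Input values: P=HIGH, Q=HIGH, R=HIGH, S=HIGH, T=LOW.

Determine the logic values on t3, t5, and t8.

t3 = HIGH, t5 = HIGH, t8 = HIGH

t1 = P AND Q = HIGH AND HIGH = HIGH
t2 = t1 XOR R = HIGH XOR HIGH = LOW
t3 = t2 XOR t1 = LOW XOR HIGH = HIGH
t5 = T OR R OR t1 = LOW OR HIGH OR HIGH = HIGH
t6 = t5 NAND t1 = HIGH NAND HIGH = LOW
t8 = R XOR t6 = HIGH XOR LOW = HIGH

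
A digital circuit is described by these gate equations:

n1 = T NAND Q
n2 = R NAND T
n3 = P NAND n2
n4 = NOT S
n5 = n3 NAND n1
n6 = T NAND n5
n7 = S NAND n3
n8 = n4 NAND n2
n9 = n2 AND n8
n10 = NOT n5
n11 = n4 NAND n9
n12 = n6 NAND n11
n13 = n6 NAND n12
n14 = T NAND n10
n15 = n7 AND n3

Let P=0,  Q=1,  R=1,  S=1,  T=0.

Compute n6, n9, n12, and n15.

n6 = 1  n9 = 1  n12 = 0  n15 = 0

n1 = T NAND Q = 0 NAND 1 = 1
n2 = R NAND T = 1 NAND 0 = 1
n3 = P NAND n2 = 0 NAND 1 = 1
n4 = NOT S = NOT 1 = 0
n5 = n3 NAND n1 = 1 NAND 1 = 0
n6 = T NAND n5 = 0 NAND 0 = 1
n7 = S NAND n3 = 1 NAND 1 = 0
n8 = n4 NAND n2 = 0 NAND 1 = 1
n9 = n2 AND n8 = 1 AND 1 = 1
n11 = n4 NAND n9 = 0 NAND 1 = 1
n12 = n6 NAND n11 = 1 NAND 1 = 0
n15 = n7 AND n3 = 0 AND 1 = 0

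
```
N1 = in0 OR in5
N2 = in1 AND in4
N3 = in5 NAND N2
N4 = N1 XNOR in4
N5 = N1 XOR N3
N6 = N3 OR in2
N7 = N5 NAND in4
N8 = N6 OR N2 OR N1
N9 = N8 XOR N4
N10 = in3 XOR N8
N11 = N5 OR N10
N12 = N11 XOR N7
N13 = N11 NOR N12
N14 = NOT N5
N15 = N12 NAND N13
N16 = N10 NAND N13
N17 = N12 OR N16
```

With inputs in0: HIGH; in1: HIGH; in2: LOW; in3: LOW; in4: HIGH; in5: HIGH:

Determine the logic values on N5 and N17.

N5 = HIGH; N17 = HIGH

N1 = in0 OR in5 = HIGH OR HIGH = HIGH
N2 = in1 AND in4 = HIGH AND HIGH = HIGH
N3 = in5 NAND N2 = HIGH NAND HIGH = LOW
N5 = N1 XOR N3 = HIGH XOR LOW = HIGH
N6 = N3 OR in2 = LOW OR LOW = LOW
N7 = N5 NAND in4 = HIGH NAND HIGH = LOW
N8 = N6 OR N2 OR N1 = LOW OR HIGH OR HIGH = HIGH
N10 = in3 XOR N8 = LOW XOR HIGH = HIGH
N11 = N5 OR N10 = HIGH OR HIGH = HIGH
N12 = N11 XOR N7 = HIGH XOR LOW = HIGH
N13 = N11 NOR N12 = HIGH NOR HIGH = LOW
N16 = N10 NAND N13 = HIGH NAND LOW = HIGH
N17 = N12 OR N16 = HIGH OR HIGH = HIGH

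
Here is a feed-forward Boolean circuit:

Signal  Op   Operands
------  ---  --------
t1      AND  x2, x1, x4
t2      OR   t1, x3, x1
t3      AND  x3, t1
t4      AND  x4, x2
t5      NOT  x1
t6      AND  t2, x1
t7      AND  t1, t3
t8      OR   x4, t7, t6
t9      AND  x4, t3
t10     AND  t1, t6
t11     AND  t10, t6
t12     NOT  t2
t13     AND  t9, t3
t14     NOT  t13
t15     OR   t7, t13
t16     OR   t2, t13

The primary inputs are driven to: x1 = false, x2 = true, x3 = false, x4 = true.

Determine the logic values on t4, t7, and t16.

t4 = true, t7 = false, t16 = false

t1 = x2 AND x1 AND x4 = true AND false AND true = false
t2 = t1 OR x3 OR x1 = false OR false OR false = false
t3 = x3 AND t1 = false AND false = false
t4 = x4 AND x2 = true AND true = true
t7 = t1 AND t3 = false AND false = false
t9 = x4 AND t3 = true AND false = false
t13 = t9 AND t3 = false AND false = false
t16 = t2 OR t13 = false OR false = false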